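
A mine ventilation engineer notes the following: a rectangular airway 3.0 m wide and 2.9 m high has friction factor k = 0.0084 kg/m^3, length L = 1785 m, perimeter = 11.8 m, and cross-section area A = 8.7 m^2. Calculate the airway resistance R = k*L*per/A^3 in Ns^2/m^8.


0.2687 Ns^2/m^8

Compute the numerator:
k * L * per = 0.0084 * 1785 * 11.8
= 176.9292
Compute the denominator:
A^3 = 8.7^3 = 658.503
Resistance:
R = 176.9292 / 658.503
= 0.2687 Ns^2/m^8


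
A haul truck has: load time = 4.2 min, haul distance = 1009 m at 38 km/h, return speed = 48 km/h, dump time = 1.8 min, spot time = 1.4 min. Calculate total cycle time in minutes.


10.2544 min

Convert haul speed to m/min: 38 * 1000/60 = 633.3333333 m/min
Haul time = 1009 / 633.3333333 = 1.593157895 min
Convert return speed to m/min: 48 * 1000/60 = 800 m/min
Return time = 1009 / 800 = 1.26125 min
Total cycle time:
= 4.2 + 1.593157895 + 1.8 + 1.26125 + 1.4
= 10.2544 min


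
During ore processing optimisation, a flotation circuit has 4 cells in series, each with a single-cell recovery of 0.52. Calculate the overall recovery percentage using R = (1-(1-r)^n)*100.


94.6916%

Complement of single-cell recovery:
1 - r = 1 - 0.52 = 0.48
Raise to power n:
(1 - r)^4 = 0.48^4 = 0.05308416
Overall recovery:
R = (1 - 0.05308416) * 100
= 94.6916%


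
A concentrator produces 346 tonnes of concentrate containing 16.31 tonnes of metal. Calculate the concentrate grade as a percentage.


Grade = (metal in concentrate / concentrate mass) * 100
= (16.31 / 346) * 100
= 0.04713872832 * 100
= 4.7139%

4.7139%


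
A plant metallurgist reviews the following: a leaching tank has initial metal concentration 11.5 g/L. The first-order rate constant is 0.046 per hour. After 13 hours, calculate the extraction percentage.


Compute the exponent:
-k * t = -0.046 * 13 = -0.598
Remaining concentration:
C = 11.5 * exp(-0.598)
= 11.5 * 0.5499103577
= 6.323969114 g/L
Extracted = 11.5 - 6.323969114 = 5.176030886 g/L
Extraction % = 5.176030886 / 11.5 * 100
= 45.009%

45.009%


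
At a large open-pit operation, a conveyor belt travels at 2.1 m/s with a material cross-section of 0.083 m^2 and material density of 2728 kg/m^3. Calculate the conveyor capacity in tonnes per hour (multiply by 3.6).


Volumetric flow = speed * area
= 2.1 * 0.083 = 0.1743 m^3/s
Mass flow = volumetric * density
= 0.1743 * 2728 = 475.4904 kg/s
Convert to t/h: multiply by 3.6
Capacity = 475.4904 * 3.6
= 1711.7654 t/h

1711.7654 t/h


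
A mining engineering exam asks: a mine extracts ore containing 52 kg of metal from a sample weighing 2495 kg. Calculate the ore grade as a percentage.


Ore grade = (metal mass / ore mass) * 100
= (52 / 2495) * 100
= 0.02084168337 * 100
= 2.0842%

2.0842%


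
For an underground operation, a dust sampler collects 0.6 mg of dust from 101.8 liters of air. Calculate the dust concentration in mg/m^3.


5.8939 mg/m^3

Convert liters to m^3: 1 m^3 = 1000 L
Concentration = mass / volume * 1000
= 0.6 / 101.8 * 1000
= 0.005893909627 * 1000
= 5.8939 mg/m^3


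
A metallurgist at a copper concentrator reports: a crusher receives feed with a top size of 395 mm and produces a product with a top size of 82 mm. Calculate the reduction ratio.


4.8171

Reduction ratio = feed size / product size
= 395 / 82
= 4.8171


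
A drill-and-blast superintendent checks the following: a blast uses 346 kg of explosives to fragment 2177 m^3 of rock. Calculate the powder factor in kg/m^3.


Powder factor = explosive mass / rock volume
= 346 / 2177
= 0.1589 kg/m^3

0.1589 kg/m^3


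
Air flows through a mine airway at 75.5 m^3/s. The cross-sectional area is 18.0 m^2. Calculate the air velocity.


4.1944 m/s

Velocity = flow rate / cross-sectional area
= 75.5 / 18.0
= 4.1944 m/s


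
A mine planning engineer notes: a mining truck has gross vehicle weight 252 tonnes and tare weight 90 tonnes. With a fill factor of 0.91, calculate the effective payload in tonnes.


147.42 tonnes

Maximum payload = gross - tare
= 252 - 90 = 162 tonnes
Effective payload = max payload * fill factor
= 162 * 0.91
= 147.42 tonnes


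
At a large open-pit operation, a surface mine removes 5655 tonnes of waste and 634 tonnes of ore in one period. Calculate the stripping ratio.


8.9196

Stripping ratio = waste tonnage / ore tonnage
= 5655 / 634
= 8.9196


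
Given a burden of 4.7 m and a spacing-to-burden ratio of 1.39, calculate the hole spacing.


Spacing = burden * ratio
= 4.7 * 1.39
= 6.533 m

6.533 m


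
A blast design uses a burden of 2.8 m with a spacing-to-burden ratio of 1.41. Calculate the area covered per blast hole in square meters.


First, find the spacing:
Spacing = burden * ratio = 2.8 * 1.41
= 3.948 m
Then, calculate the area:
Area = burden * spacing = 2.8 * 3.948
= 11.0544 m^2

11.0544 m^2


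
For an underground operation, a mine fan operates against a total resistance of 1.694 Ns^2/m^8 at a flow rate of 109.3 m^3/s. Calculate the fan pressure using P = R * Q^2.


Compute Q^2:
Q^2 = 109.3^2 = 11946.49
Compute pressure:
P = R * Q^2 = 1.694 * 11946.49
= 20237.3541 Pa

20237.3541 Pa


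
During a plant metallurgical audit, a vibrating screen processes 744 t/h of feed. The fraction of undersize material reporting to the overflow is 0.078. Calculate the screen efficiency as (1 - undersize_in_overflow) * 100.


Screen efficiency = (1 - fraction of undersize in overflow) * 100
= (1 - 0.078) * 100
= 0.922 * 100
= 92.2%

92.2%


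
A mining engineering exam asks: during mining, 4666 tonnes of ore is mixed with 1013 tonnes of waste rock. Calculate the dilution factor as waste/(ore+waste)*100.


17.8376%

Total material = ore + waste
= 4666 + 1013 = 5679 tonnes
Dilution = waste / total * 100
= 1013 / 5679 * 100
= 0.1783764747 * 100
= 17.8376%


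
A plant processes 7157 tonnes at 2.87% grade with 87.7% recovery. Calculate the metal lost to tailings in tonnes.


Total metal in feed:
= 7157 * 2.87 / 100 = 205.4059 tonnes
Metal recovered:
= 205.4059 * 87.7 / 100 = 180.1409743 tonnes
Metal lost to tailings:
= 205.4059 - 180.1409743
= 25.2649 tonnes

25.2649 tonnes


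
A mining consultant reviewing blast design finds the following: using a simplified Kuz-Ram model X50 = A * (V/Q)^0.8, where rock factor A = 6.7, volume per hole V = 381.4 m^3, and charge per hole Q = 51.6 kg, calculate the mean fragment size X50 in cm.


Compute V/Q:
V/Q = 381.4 / 51.6 = 7.391472868
Raise to the power 0.8:
(V/Q)^0.8 = 7.391472868^0.8 = 4.954328389
Multiply by A:
X50 = 6.7 * 4.954328389
= 33.194 cm

33.194 cm


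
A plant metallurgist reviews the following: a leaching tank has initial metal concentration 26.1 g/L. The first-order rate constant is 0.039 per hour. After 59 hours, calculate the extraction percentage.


89.9841%

Compute the exponent:
-k * t = -0.039 * 59 = -2.301
Remaining concentration:
C = 26.1 * exp(-2.301)
= 26.1 * 0.100158635
= 2.614140373 g/L
Extracted = 26.1 - 2.614140373 = 23.48585963 g/L
Extraction % = 23.48585963 / 26.1 * 100
= 89.9841%


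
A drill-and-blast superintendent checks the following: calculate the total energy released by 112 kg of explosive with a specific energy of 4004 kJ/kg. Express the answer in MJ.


Energy = mass * specific_energy / 1000
= 112 * 4004 / 1000
= 448448 / 1000
= 448.448 MJ

448.448 MJ


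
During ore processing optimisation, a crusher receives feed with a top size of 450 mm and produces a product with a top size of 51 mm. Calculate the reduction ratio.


Reduction ratio = feed size / product size
= 450 / 51
= 8.8235

8.8235


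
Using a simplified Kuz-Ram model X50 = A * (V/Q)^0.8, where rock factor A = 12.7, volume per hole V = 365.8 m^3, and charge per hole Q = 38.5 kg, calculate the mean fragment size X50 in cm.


76.9184 cm

Compute V/Q:
V/Q = 365.8 / 38.5 = 9.501298701
Raise to the power 0.8:
(V/Q)^0.8 = 9.501298701^0.8 = 6.056564928
Multiply by A:
X50 = 12.7 * 6.056564928
= 76.9184 cm


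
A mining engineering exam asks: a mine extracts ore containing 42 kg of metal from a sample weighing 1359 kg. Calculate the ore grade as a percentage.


Ore grade = (metal mass / ore mass) * 100
= (42 / 1359) * 100
= 0.03090507726 * 100
= 3.0905%

3.0905%


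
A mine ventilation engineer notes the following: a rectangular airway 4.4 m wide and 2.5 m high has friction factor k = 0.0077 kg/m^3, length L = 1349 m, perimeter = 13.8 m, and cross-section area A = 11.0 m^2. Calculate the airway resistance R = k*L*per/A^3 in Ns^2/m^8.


0.1077 Ns^2/m^8

Compute the numerator:
k * L * per = 0.0077 * 1349 * 13.8
= 143.34474
Compute the denominator:
A^3 = 11.0^3 = 1331
Resistance:
R = 143.34474 / 1331
= 0.1077 Ns^2/m^8


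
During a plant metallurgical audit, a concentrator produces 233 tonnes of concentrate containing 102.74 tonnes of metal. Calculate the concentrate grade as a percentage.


44.0944%

Grade = (metal in concentrate / concentrate mass) * 100
= (102.74 / 233) * 100
= 0.440944206 * 100
= 44.0944%


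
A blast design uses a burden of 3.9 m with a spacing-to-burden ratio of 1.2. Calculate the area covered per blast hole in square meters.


18.252 m^2

First, find the spacing:
Spacing = burden * ratio = 3.9 * 1.2
= 4.68 m
Then, calculate the area:
Area = burden * spacing = 3.9 * 4.68
= 18.252 m^2


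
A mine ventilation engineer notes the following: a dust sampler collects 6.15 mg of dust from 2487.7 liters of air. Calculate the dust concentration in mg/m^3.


Convert liters to m^3: 1 m^3 = 1000 L
Concentration = mass / volume * 1000
= 6.15 / 2487.7 * 1000
= 0.002472163042 * 1000
= 2.4722 mg/m^3

2.4722 mg/m^3


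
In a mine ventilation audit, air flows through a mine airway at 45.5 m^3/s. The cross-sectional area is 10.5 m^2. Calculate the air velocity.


4.3333 m/s

Velocity = flow rate / cross-sectional area
= 45.5 / 10.5
= 4.3333 m/s


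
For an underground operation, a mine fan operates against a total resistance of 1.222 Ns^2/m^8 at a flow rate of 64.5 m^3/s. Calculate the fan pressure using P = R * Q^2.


5083.8255 Pa

Compute Q^2:
Q^2 = 64.5^2 = 4160.25
Compute pressure:
P = R * Q^2 = 1.222 * 4160.25
= 5083.8255 Pa


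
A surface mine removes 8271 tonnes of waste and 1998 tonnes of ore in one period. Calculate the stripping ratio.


Stripping ratio = waste tonnage / ore tonnage
= 8271 / 1998
= 4.1396

4.1396


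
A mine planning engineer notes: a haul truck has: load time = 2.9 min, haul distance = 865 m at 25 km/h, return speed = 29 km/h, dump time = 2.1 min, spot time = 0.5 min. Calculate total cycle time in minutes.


9.3657 min

Convert haul speed to m/min: 25 * 1000/60 = 416.6666667 m/min
Haul time = 865 / 416.6666667 = 2.076 min
Convert return speed to m/min: 29 * 1000/60 = 483.3333333 m/min
Return time = 865 / 483.3333333 = 1.789655172 min
Total cycle time:
= 2.9 + 2.076 + 2.1 + 1.789655172 + 0.5
= 9.3657 min


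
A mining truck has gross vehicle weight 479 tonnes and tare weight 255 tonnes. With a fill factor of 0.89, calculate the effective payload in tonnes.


Maximum payload = gross - tare
= 479 - 255 = 224 tonnes
Effective payload = max payload * fill factor
= 224 * 0.89
= 199.36 tonnes

199.36 tonnes


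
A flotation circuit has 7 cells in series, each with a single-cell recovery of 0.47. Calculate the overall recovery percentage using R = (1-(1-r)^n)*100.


Complement of single-cell recovery:
1 - r = 1 - 0.47 = 0.53
Raise to power n:
(1 - r)^7 = 0.53^7 = 0.0117471114
Overall recovery:
R = (1 - 0.0117471114) * 100
= 98.8253%

98.8253%


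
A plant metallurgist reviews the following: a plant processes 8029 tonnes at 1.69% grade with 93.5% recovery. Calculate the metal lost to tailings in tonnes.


Total metal in feed:
= 8029 * 1.69 / 100 = 135.6901 tonnes
Metal recovered:
= 135.6901 * 93.5 / 100 = 126.8702435 tonnes
Metal lost to tailings:
= 135.6901 - 126.8702435
= 8.8199 tonnes

8.8199 tonnes


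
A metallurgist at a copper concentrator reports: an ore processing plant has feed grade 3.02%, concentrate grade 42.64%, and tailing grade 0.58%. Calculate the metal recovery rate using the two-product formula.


Using the two-product formula:
R = 100 * c * (f - t) / (f * (c - t))
Numerator = 100 * 42.64 * (3.02 - 0.58)
= 100 * 42.64 * 2.44
= 10404.16
Denominator = 3.02 * (42.64 - 0.58)
= 3.02 * 42.06
= 127.0212
R = 10404.16 / 127.0212
= 81.9088%

81.9088%


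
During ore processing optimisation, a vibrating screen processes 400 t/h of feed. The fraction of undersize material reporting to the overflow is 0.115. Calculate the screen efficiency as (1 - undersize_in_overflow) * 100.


Screen efficiency = (1 - fraction of undersize in overflow) * 100
= (1 - 0.115) * 100
= 0.885 * 100
= 88.5%

88.5%


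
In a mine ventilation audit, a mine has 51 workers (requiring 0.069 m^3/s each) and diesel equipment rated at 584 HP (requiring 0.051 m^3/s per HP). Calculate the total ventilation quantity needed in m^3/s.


33.303 m^3/s

Airflow for workers:
Q_people = 51 * 0.069 = 3.519 m^3/s
Airflow for diesel equipment:
Q_diesel = 584 * 0.051 = 29.784 m^3/s
Total ventilation:
Q_total = 3.519 + 29.784
= 33.303 m^3/s


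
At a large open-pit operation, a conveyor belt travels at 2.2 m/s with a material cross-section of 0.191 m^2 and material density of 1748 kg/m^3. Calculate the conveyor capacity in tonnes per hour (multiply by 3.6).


Volumetric flow = speed * area
= 2.2 * 0.191 = 0.4202 m^3/s
Mass flow = volumetric * density
= 0.4202 * 1748 = 734.5096 kg/s
Convert to t/h: multiply by 3.6
Capacity = 734.5096 * 3.6
= 2644.2346 t/h

2644.2346 t/h


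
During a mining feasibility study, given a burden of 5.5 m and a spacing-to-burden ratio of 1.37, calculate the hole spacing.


7.535 m

Spacing = burden * ratio
= 5.5 * 1.37
= 7.535 m


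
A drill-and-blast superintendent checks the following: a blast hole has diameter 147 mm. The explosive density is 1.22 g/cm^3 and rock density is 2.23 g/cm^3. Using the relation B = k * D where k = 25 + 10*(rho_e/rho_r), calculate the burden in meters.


4.4792 m

First, compute k:
rho_e / rho_r = 1.22 / 2.23 = 0.5470852018
k = 25 + 10 * 0.5470852018 = 30.47085202
Then, compute burden:
B = k * D / 1000 = 30.47085202 * 147 / 1000
= 4479.215247 / 1000
= 4.4792 m


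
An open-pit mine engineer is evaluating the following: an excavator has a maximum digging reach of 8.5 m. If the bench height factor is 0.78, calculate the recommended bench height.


6.63 m

Bench height = reach * factor
= 8.5 * 0.78
= 6.63 m


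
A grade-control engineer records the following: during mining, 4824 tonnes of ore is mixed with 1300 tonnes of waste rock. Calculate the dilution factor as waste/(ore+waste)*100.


Total material = ore + waste
= 4824 + 1300 = 6124 tonnes
Dilution = waste / total * 100
= 1300 / 6124 * 100
= 0.2122795558 * 100
= 21.228%

21.228%


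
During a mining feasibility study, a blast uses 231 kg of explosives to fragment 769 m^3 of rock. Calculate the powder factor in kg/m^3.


Powder factor = explosive mass / rock volume
= 231 / 769
= 0.3004 kg/m^3

0.3004 kg/m^3


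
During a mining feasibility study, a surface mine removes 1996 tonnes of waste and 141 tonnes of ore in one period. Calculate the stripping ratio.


Stripping ratio = waste tonnage / ore tonnage
= 1996 / 141
= 14.156

14.156


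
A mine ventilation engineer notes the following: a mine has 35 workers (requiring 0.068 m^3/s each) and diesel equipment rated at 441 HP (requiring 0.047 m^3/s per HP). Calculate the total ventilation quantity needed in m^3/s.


23.107 m^3/s

Airflow for workers:
Q_people = 35 * 0.068 = 2.38 m^3/s
Airflow for diesel equipment:
Q_diesel = 441 * 0.047 = 20.727 m^3/s
Total ventilation:
Q_total = 2.38 + 20.727
= 23.107 m^3/s


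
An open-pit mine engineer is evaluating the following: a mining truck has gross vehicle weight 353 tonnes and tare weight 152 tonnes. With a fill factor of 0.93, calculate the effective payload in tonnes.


186.93 tonnes

Maximum payload = gross - tare
= 353 - 152 = 201 tonnes
Effective payload = max payload * fill factor
= 201 * 0.93
= 186.93 tonnes


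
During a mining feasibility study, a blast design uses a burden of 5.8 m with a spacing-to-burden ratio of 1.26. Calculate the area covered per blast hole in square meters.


42.3864 m^2

First, find the spacing:
Spacing = burden * ratio = 5.8 * 1.26
= 7.308 m
Then, calculate the area:
Area = burden * spacing = 5.8 * 7.308
= 42.3864 m^2


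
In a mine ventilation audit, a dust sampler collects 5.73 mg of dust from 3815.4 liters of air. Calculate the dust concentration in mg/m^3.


1.5018 mg/m^3

Convert liters to m^3: 1 m^3 = 1000 L
Concentration = mass / volume * 1000
= 5.73 / 3815.4 * 1000
= 0.00150180846 * 1000
= 1.5018 mg/m^3


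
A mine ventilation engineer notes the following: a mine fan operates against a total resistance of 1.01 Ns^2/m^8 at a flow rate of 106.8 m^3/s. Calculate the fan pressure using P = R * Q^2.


Compute Q^2:
Q^2 = 106.8^2 = 11406.24
Compute pressure:
P = R * Q^2 = 1.01 * 11406.24
= 11520.3024 Pa

11520.3024 Pa


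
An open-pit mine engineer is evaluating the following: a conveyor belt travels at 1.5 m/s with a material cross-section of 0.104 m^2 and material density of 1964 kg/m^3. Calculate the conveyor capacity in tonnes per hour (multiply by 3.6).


Volumetric flow = speed * area
= 1.5 * 0.104 = 0.156 m^3/s
Mass flow = volumetric * density
= 0.156 * 1964 = 306.384 kg/s
Convert to t/h: multiply by 3.6
Capacity = 306.384 * 3.6
= 1102.9824 t/h

1102.9824 t/h


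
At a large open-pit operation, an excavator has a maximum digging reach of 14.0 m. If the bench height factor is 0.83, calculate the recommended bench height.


11.62 m

Bench height = reach * factor
= 14.0 * 0.83
= 11.62 m


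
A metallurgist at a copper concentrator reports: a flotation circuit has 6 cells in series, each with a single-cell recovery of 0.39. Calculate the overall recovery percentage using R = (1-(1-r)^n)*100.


Complement of single-cell recovery:
1 - r = 1 - 0.39 = 0.61
Raise to power n:
(1 - r)^6 = 0.61^6 = 0.05152037436
Overall recovery:
R = (1 - 0.05152037436) * 100
= 94.848%

94.848%


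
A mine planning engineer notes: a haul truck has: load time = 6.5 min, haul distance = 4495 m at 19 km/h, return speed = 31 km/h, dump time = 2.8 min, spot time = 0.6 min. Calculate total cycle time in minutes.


32.7947 min

Convert haul speed to m/min: 19 * 1000/60 = 316.6666667 m/min
Haul time = 4495 / 316.6666667 = 14.19473684 min
Convert return speed to m/min: 31 * 1000/60 = 516.6666667 m/min
Return time = 4495 / 516.6666667 = 8.7 min
Total cycle time:
= 6.5 + 14.19473684 + 2.8 + 8.7 + 0.6
= 32.7947 min


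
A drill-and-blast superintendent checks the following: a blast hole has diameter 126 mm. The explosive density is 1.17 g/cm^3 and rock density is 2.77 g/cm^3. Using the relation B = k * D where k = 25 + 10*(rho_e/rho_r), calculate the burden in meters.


First, compute k:
rho_e / rho_r = 1.17 / 2.77 = 0.4223826715
k = 25 + 10 * 0.4223826715 = 29.22382671
Then, compute burden:
B = k * D / 1000 = 29.22382671 * 126 / 1000
= 3682.202166 / 1000
= 3.6822 m

3.6822 m


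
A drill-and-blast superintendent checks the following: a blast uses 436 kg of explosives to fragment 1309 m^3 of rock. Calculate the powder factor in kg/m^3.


0.3331 kg/m^3

Powder factor = explosive mass / rock volume
= 436 / 1309
= 0.3331 kg/m^3


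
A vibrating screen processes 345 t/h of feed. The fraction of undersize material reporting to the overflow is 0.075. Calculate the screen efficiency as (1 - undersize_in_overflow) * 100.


Screen efficiency = (1 - fraction of undersize in overflow) * 100
= (1 - 0.075) * 100
= 0.925 * 100
= 92.5%

92.5%


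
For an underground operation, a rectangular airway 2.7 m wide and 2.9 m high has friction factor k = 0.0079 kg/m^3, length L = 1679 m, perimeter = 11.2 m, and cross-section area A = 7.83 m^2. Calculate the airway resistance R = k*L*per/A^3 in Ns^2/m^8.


Compute the numerator:
k * L * per = 0.0079 * 1679 * 11.2
= 148.55792
Compute the denominator:
A^3 = 7.83^3 = 480.048687
Resistance:
R = 148.55792 / 480.048687
= 0.3095 Ns^2/m^8

0.3095 Ns^2/m^8


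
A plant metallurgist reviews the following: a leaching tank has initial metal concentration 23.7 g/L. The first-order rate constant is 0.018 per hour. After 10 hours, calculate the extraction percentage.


16.473%

Compute the exponent:
-k * t = -0.018 * 10 = -0.18
Remaining concentration:
C = 23.7 * exp(-0.18)
= 23.7 * 0.8352702114
= 19.79590401 g/L
Extracted = 23.7 - 19.79590401 = 3.90409599 g/L
Extraction % = 3.90409599 / 23.7 * 100
= 16.473%


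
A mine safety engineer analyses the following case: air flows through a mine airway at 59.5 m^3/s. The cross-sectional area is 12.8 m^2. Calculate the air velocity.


4.6484 m/s

Velocity = flow rate / cross-sectional area
= 59.5 / 12.8
= 4.6484 m/s


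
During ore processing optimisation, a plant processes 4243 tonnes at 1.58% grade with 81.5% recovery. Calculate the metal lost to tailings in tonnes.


Total metal in feed:
= 4243 * 1.58 / 100 = 67.0394 tonnes
Metal recovered:
= 67.0394 * 81.5 / 100 = 54.637111 tonnes
Metal lost to tailings:
= 67.0394 - 54.637111
= 12.4023 tonnes

12.4023 tonnes


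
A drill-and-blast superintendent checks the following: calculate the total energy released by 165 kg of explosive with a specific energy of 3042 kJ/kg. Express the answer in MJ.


501.93 MJ

Energy = mass * specific_energy / 1000
= 165 * 3042 / 1000
= 501930 / 1000
= 501.93 MJ


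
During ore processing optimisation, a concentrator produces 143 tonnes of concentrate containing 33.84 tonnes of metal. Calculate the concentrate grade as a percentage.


23.6643%

Grade = (metal in concentrate / concentrate mass) * 100
= (33.84 / 143) * 100
= 0.2366433566 * 100
= 23.6643%


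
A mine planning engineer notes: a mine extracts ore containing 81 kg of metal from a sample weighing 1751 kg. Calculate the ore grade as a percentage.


Ore grade = (metal mass / ore mass) * 100
= (81 / 1751) * 100
= 0.04625928041 * 100
= 4.6259%

4.6259%


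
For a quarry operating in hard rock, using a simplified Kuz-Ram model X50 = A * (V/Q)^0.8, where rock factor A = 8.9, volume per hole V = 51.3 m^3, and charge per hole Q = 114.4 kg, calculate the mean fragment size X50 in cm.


4.6854 cm

Compute V/Q:
V/Q = 51.3 / 114.4 = 0.4484265734
Raise to the power 0.8:
(V/Q)^0.8 = 0.4484265734^0.8 = 0.5264450815
Multiply by A:
X50 = 8.9 * 0.5264450815
= 4.6854 cm


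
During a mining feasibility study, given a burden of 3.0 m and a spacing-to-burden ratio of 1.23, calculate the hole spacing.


3.69 m

Spacing = burden * ratio
= 3.0 * 1.23
= 3.69 m


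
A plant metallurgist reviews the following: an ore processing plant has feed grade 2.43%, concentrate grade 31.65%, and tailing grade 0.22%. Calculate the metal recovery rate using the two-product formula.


91.5831%

Using the two-product formula:
R = 100 * c * (f - t) / (f * (c - t))
Numerator = 100 * 31.65 * (2.43 - 0.22)
= 100 * 31.65 * 2.21
= 6994.65
Denominator = 2.43 * (31.65 - 0.22)
= 2.43 * 31.43
= 76.3749
R = 6994.65 / 76.3749
= 91.5831%


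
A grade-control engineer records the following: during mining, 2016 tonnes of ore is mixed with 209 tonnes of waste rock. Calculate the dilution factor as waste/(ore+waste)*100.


9.3933%

Total material = ore + waste
= 2016 + 209 = 2225 tonnes
Dilution = waste / total * 100
= 209 / 2225 * 100
= 0.09393258427 * 100
= 9.3933%


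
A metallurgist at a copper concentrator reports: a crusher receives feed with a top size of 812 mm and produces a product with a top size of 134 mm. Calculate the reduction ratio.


6.0597

Reduction ratio = feed size / product size
= 812 / 134
= 6.0597


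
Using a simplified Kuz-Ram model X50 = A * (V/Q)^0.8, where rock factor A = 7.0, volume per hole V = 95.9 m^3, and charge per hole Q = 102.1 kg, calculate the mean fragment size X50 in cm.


6.6578 cm

Compute V/Q:
V/Q = 95.9 / 102.1 = 0.9392752204
Raise to the power 0.8:
(V/Q)^0.8 = 0.9392752204^0.8 = 0.9511177618
Multiply by A:
X50 = 7.0 * 0.9511177618
= 6.6578 cm


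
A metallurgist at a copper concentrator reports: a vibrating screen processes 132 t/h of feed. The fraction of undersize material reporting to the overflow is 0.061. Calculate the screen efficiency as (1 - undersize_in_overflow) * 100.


93.9%

Screen efficiency = (1 - fraction of undersize in overflow) * 100
= (1 - 0.061) * 100
= 0.939 * 100
= 93.9%


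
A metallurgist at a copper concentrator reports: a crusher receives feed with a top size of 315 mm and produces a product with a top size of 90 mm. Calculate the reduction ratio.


3.5

Reduction ratio = feed size / product size
= 315 / 90
= 3.5


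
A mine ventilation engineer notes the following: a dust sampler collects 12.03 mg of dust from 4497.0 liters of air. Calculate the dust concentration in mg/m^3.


Convert liters to m^3: 1 m^3 = 1000 L
Concentration = mass / volume * 1000
= 12.03 / 4497.0 * 1000
= 0.002675116744 * 1000
= 2.6751 mg/m^3

2.6751 mg/m^3


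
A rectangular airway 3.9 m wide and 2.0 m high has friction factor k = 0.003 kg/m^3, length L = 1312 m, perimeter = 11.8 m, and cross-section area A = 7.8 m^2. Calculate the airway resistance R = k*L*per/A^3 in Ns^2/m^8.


Compute the numerator:
k * L * per = 0.003 * 1312 * 11.8
= 46.4448
Compute the denominator:
A^3 = 7.8^3 = 474.552
Resistance:
R = 46.4448 / 474.552
= 0.0979 Ns^2/m^8

0.0979 Ns^2/m^8


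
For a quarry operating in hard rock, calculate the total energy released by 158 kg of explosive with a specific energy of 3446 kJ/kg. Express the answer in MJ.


Energy = mass * specific_energy / 1000
= 158 * 3446 / 1000
= 544468 / 1000
= 544.468 MJ

544.468 MJ


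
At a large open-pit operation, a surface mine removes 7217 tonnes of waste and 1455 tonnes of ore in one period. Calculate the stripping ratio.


4.9601

Stripping ratio = waste tonnage / ore tonnage
= 7217 / 1455
= 4.9601


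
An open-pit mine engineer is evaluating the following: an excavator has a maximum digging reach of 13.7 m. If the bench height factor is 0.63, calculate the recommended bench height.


Bench height = reach * factor
= 13.7 * 0.63
= 8.631 m

8.631 m


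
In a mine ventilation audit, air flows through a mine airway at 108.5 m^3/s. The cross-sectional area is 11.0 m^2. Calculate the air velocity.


9.8636 m/s

Velocity = flow rate / cross-sectional area
= 108.5 / 11.0
= 9.8636 m/s


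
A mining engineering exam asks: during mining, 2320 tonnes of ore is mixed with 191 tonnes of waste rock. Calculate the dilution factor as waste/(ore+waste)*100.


7.6065%

Total material = ore + waste
= 2320 + 191 = 2511 tonnes
Dilution = waste / total * 100
= 191 / 2511 * 100
= 0.07606531262 * 100
= 7.6065%


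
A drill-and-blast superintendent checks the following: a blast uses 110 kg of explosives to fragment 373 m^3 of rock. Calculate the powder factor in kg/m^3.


0.2949 kg/m^3

Powder factor = explosive mass / rock volume
= 110 / 373
= 0.2949 kg/m^3


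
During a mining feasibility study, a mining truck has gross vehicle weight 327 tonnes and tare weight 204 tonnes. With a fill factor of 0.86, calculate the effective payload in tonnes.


Maximum payload = gross - tare
= 327 - 204 = 123 tonnes
Effective payload = max payload * fill factor
= 123 * 0.86
= 105.78 tonnes

105.78 tonnes


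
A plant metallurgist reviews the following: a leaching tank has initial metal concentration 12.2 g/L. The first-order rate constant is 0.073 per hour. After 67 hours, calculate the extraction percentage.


99.2486%

Compute the exponent:
-k * t = -0.073 * 67 = -4.891
Remaining concentration:
C = 12.2 * exp(-4.891)
= 12.2 * 0.007513904812
= 0.09166963871 g/L
Extracted = 12.2 - 0.09166963871 = 12.10833036 g/L
Extraction % = 12.10833036 / 12.2 * 100
= 99.2486%


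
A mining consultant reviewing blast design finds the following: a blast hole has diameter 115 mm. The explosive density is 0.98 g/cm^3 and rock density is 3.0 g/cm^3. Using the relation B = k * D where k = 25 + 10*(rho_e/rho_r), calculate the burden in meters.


3.2507 m

First, compute k:
rho_e / rho_r = 0.98 / 3.0 = 0.3266666667
k = 25 + 10 * 0.3266666667 = 28.26666667
Then, compute burden:
B = k * D / 1000 = 28.26666667 * 115 / 1000
= 3250.666667 / 1000
= 3.2507 m


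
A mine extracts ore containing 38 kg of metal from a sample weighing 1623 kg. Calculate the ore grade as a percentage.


2.3413%

Ore grade = (metal mass / ore mass) * 100
= (38 / 1623) * 100
= 0.02341343192 * 100
= 2.3413%


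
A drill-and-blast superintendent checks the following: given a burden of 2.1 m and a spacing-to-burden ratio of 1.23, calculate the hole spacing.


2.583 m

Spacing = burden * ratio
= 2.1 * 1.23
= 2.583 m


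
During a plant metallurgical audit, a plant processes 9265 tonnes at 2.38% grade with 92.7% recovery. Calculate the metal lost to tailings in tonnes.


Total metal in feed:
= 9265 * 2.38 / 100 = 220.507 tonnes
Metal recovered:
= 220.507 * 92.7 / 100 = 204.409989 tonnes
Metal lost to tailings:
= 220.507 - 204.409989
= 16.097 tonnes

16.097 tonnes


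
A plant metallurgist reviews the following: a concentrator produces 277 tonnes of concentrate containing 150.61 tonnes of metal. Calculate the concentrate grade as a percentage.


54.3718%

Grade = (metal in concentrate / concentrate mass) * 100
= (150.61 / 277) * 100
= 0.5437184116 * 100
= 54.3718%


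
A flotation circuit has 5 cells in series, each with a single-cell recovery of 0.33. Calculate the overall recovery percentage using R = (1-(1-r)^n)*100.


86.4987%

Complement of single-cell recovery:
1 - r = 1 - 0.33 = 0.67
Raise to power n:
(1 - r)^5 = 0.67^5 = 0.1350125107
Overall recovery:
R = (1 - 0.1350125107) * 100
= 86.4987%


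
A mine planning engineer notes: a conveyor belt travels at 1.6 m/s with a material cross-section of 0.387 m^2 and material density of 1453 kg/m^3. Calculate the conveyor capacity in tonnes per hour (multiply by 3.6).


Volumetric flow = speed * area
= 1.6 * 0.387 = 0.6192 m^3/s
Mass flow = volumetric * density
= 0.6192 * 1453 = 899.6976 kg/s
Convert to t/h: multiply by 3.6
Capacity = 899.6976 * 3.6
= 3238.9114 t/h

3238.9114 t/h


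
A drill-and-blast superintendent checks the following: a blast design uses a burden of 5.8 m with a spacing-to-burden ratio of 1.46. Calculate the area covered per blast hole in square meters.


49.1144 m^2

First, find the spacing:
Spacing = burden * ratio = 5.8 * 1.46
= 8.468 m
Then, calculate the area:
Area = burden * spacing = 5.8 * 8.468
= 49.1144 m^2


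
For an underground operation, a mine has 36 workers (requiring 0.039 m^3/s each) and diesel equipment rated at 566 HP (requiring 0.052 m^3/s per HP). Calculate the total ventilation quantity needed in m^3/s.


Airflow for workers:
Q_people = 36 * 0.039 = 1.404 m^3/s
Airflow for diesel equipment:
Q_diesel = 566 * 0.052 = 29.432 m^3/s
Total ventilation:
Q_total = 1.404 + 29.432
= 30.836 m^3/s

30.836 m^3/s


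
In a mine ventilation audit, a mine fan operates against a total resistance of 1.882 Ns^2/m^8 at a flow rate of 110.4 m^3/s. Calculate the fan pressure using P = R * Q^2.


Compute Q^2:
Q^2 = 110.4^2 = 12188.16
Compute pressure:
P = R * Q^2 = 1.882 * 12188.16
= 22938.1171 Pa

22938.1171 Pa


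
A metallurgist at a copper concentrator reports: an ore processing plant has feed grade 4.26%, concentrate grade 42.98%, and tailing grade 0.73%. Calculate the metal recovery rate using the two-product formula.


84.2956%

Using the two-product formula:
R = 100 * c * (f - t) / (f * (c - t))
Numerator = 100 * 42.98 * (4.26 - 0.73)
= 100 * 42.98 * 3.53
= 15171.94
Denominator = 4.26 * (42.98 - 0.73)
= 4.26 * 42.25
= 179.985
R = 15171.94 / 179.985
= 84.2956%


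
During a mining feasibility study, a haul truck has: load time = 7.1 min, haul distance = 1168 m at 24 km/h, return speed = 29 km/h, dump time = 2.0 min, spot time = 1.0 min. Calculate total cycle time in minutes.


Convert haul speed to m/min: 24 * 1000/60 = 400 m/min
Haul time = 1168 / 400 = 2.92 min
Convert return speed to m/min: 29 * 1000/60 = 483.3333333 m/min
Return time = 1168 / 483.3333333 = 2.416551724 min
Total cycle time:
= 7.1 + 2.92 + 2.0 + 2.416551724 + 1.0
= 15.4366 min

15.4366 min


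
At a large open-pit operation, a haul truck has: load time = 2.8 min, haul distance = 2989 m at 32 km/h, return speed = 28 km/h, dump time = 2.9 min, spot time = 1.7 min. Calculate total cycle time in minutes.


Convert haul speed to m/min: 32 * 1000/60 = 533.3333333 m/min
Haul time = 2989 / 533.3333333 = 5.604375 min
Convert return speed to m/min: 28 * 1000/60 = 466.6666667 m/min
Return time = 2989 / 466.6666667 = 6.405 min
Total cycle time:
= 2.8 + 5.604375 + 2.9 + 6.405 + 1.7
= 19.4094 min

19.4094 min


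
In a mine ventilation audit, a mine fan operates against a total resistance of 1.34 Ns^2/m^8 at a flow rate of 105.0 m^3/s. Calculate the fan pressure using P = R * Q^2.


Compute Q^2:
Q^2 = 105.0^2 = 11025.0
Compute pressure:
P = R * Q^2 = 1.34 * 11025.0
= 14773.5 Pa

14773.5 Pa


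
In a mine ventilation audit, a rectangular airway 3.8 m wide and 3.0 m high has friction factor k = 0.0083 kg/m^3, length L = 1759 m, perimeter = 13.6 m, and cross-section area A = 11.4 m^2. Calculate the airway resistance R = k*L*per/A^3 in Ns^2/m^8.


Compute the numerator:
k * L * per = 0.0083 * 1759 * 13.6
= 198.55592
Compute the denominator:
A^3 = 11.4^3 = 1481.544
Resistance:
R = 198.55592 / 1481.544
= 0.134 Ns^2/m^8

0.134 Ns^2/m^8


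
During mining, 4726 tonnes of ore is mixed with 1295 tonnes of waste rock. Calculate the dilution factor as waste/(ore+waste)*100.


Total material = ore + waste
= 4726 + 1295 = 6021 tonnes
Dilution = waste / total * 100
= 1295 / 6021 * 100
= 0.2150805514 * 100
= 21.5081%

21.5081%


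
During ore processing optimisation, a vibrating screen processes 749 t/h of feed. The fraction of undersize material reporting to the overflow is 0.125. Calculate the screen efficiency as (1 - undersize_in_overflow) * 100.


87.5%

Screen efficiency = (1 - fraction of undersize in overflow) * 100
= (1 - 0.125) * 100
= 0.875 * 100
= 87.5%


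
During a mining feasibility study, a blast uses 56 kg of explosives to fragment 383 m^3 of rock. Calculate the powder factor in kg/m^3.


0.1462 kg/m^3

Powder factor = explosive mass / rock volume
= 56 / 383
= 0.1462 kg/m^3


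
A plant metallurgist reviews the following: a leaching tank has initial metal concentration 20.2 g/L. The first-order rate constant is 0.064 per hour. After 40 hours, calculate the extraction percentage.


Compute the exponent:
-k * t = -0.064 * 40 = -2.56
Remaining concentration:
C = 20.2 * exp(-2.56)
= 20.2 * 0.07730474044
= 1.561555757 g/L
Extracted = 20.2 - 1.561555757 = 18.63844424 g/L
Extraction % = 18.63844424 / 20.2 * 100
= 92.2695%

92.2695%


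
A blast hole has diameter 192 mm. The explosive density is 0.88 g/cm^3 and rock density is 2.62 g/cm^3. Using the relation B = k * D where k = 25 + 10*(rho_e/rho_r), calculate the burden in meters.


5.4449 m

First, compute k:
rho_e / rho_r = 0.88 / 2.62 = 0.3358778626
k = 25 + 10 * 0.3358778626 = 28.35877863
Then, compute burden:
B = k * D / 1000 = 28.35877863 * 192 / 1000
= 5444.885496 / 1000
= 5.4449 m


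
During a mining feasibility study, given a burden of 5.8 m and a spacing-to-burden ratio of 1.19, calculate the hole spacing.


6.902 m

Spacing = burden * ratio
= 5.8 * 1.19
= 6.902 m


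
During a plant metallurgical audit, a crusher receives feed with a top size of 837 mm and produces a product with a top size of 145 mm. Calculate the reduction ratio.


Reduction ratio = feed size / product size
= 837 / 145
= 5.7724

5.7724


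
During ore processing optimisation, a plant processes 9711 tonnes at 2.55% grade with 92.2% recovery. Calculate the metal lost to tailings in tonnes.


Total metal in feed:
= 9711 * 2.55 / 100 = 247.6305 tonnes
Metal recovered:
= 247.6305 * 92.2 / 100 = 228.315321 tonnes
Metal lost to tailings:
= 247.6305 - 228.315321
= 19.3152 tonnes

19.3152 tonnes


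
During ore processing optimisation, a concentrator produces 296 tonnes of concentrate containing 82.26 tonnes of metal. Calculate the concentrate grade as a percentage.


Grade = (metal in concentrate / concentrate mass) * 100
= (82.26 / 296) * 100
= 0.2779054054 * 100
= 27.7905%

27.7905%


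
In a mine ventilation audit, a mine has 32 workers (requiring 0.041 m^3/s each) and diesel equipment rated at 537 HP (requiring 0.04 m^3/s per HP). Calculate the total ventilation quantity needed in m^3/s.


22.792 m^3/s

Airflow for workers:
Q_people = 32 * 0.041 = 1.312 m^3/s
Airflow for diesel equipment:
Q_diesel = 537 * 0.04 = 21.48 m^3/s
Total ventilation:
Q_total = 1.312 + 21.48
= 22.792 m^3/s


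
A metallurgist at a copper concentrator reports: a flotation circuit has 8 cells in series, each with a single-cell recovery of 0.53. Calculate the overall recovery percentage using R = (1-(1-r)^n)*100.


Complement of single-cell recovery:
1 - r = 1 - 0.53 = 0.47
Raise to power n:
(1 - r)^8 = 0.47^8 = 0.002381128666
Overall recovery:
R = (1 - 0.002381128666) * 100
= 99.7619%

99.7619%


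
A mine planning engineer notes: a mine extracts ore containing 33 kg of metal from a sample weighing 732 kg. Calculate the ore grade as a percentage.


Ore grade = (metal mass / ore mass) * 100
= (33 / 732) * 100
= 0.04508196721 * 100
= 4.5082%

4.5082%


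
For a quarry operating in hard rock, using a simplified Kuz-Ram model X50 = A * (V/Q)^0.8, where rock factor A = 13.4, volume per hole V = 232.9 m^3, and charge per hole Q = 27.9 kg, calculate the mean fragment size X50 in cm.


Compute V/Q:
V/Q = 232.9 / 27.9 = 8.347670251
Raise to the power 0.8:
(V/Q)^0.8 = 8.347670251^0.8 = 5.460749167
Multiply by A:
X50 = 13.4 * 5.460749167
= 73.174 cm

73.174 cm


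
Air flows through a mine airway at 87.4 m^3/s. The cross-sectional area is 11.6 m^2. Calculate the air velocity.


7.5345 m/s

Velocity = flow rate / cross-sectional area
= 87.4 / 11.6
= 7.5345 m/s


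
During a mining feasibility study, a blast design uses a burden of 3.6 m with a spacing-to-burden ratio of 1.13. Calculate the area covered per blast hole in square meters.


14.6448 m^2

First, find the spacing:
Spacing = burden * ratio = 3.6 * 1.13
= 4.068 m
Then, calculate the area:
Area = burden * spacing = 3.6 * 4.068
= 14.6448 m^2


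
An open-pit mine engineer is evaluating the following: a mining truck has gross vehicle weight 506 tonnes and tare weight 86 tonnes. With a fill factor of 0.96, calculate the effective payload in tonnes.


403.2 tonnes

Maximum payload = gross - tare
= 506 - 86 = 420 tonnes
Effective payload = max payload * fill factor
= 420 * 0.96
= 403.2 tonnes


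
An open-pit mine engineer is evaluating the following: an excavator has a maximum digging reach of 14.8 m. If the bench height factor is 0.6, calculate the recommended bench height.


8.88 m

Bench height = reach * factor
= 14.8 * 0.6
= 8.88 m


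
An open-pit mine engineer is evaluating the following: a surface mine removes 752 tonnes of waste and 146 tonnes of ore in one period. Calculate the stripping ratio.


Stripping ratio = waste tonnage / ore tonnage
= 752 / 146
= 5.1507

5.1507


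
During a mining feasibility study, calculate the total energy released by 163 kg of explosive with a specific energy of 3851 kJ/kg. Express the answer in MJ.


627.713 MJ

Energy = mass * specific_energy / 1000
= 163 * 3851 / 1000
= 627713 / 1000
= 627.713 MJ


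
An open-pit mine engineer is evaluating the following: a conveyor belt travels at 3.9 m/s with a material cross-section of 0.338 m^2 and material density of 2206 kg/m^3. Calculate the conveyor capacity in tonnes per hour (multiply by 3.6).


10468.6171 t/h

Volumetric flow = speed * area
= 3.9 * 0.338 = 1.3182 m^3/s
Mass flow = volumetric * density
= 1.3182 * 2206 = 2907.9492 kg/s
Convert to t/h: multiply by 3.6
Capacity = 2907.9492 * 3.6
= 10468.6171 t/h
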